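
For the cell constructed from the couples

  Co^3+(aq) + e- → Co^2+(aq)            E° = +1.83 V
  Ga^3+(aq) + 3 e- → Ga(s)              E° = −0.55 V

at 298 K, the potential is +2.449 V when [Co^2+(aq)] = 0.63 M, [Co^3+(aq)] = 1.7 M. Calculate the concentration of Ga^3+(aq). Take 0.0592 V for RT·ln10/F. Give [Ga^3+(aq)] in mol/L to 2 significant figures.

0.0063 M

With Co³⁺/Co²⁺ at the cathode and Ga³⁺/Ga at the anode, E°cell = +1.83 − (−0.55) = +2.38 V (n = 3).
Since E = E° − (0.0592/n)·log Q, log Q = n(E° − E)/0.0592 = −3.497.
The balanced reaction is 3 Co^3+(aq) + Ga(s) → 3 Co^2+(aq) + Ga^3+(aq), so Q = ([Co^2+(aq)]^3·[Ga^3+(aq)]) / [Co^3+(aq)]^3.
Isolating [Ga^3+(aq)] in Q = 10^{−3.497} yields log [Ga^3+(aq)] = −2.204, i.e. 0.0063 M.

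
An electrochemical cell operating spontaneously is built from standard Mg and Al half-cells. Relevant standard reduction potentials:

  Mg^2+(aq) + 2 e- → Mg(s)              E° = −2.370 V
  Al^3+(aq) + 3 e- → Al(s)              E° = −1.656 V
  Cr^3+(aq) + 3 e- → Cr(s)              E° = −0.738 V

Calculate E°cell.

+0.714 V

Of the two couples in this cell, the one with the more positive reduction potential is reduced at the cathode: here that is Al³⁺/Al (−1.656 V); Mg²⁺/Mg (−2.370 V) is the anode.
E°cell = E°(cathode) − E°(anode) = −1.656 − (−2.370) = +0.714 V.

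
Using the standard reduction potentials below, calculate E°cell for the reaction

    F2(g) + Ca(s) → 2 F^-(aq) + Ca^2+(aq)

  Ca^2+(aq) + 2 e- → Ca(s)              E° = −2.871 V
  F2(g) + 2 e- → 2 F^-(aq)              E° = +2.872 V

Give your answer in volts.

In the reaction as written, F2(g) is reduced (cathode) and Ca^2+(aq) is produced by oxidation at the anode.
E°cell = E°(cathode) − E°(anode) = +2.872 − (−2.871) = +5.743 V.
The positive value indicates the reaction is spontaneous as written.

+5.743 V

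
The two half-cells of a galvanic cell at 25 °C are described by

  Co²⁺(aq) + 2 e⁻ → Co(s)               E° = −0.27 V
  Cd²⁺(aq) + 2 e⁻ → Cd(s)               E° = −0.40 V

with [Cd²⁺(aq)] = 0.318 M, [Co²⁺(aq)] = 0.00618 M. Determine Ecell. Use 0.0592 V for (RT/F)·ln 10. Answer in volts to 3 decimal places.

The Co²⁺/Co couple has the more positive E°, so it is the cathode; Cd²⁺/Cd is the anode.
The standard potential is −0.27 − (−0.40) = +0.13 V and the balanced reaction transfers n = 2 electrons.
For the overall reaction Co²⁺(aq) + Cd(s) → Co(s) + Cd²⁺(aq), Q = [Cd²⁺(aq)] / [Co²⁺(aq)] = 51.5, giving log Q = 1.711.
E = E° − (0.0592/n)·log Q = +0.13 − (0.0592/2)(1.711) = +0.079 V.

+0.079 V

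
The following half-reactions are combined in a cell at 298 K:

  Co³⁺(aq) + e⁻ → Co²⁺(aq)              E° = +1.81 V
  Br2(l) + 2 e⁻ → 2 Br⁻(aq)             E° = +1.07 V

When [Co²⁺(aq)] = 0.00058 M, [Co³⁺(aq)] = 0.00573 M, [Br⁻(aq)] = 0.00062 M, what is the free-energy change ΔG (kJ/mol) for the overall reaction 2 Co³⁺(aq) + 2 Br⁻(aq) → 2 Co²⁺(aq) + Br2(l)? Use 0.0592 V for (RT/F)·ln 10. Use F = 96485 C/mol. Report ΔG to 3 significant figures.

With Co³⁺/Co²⁺ reduced at the cathode, E°cell = +1.81 − (+1.07) = +0.74 V and n = 2.
Q = [Co²⁺(aq)]^2 / ([Co³⁺(aq)]^2·[Br⁻(aq)]^2) = 2.67×10^4, so log Q = 4.426 and E = +0.74 − (0.0592/2)(4.426) = +0.6090 V.
Finally ΔG = −nFE = −(2)(96485 C/mol)(+0.6090 V) = −118 kJ/mol.

−118 kJ/mol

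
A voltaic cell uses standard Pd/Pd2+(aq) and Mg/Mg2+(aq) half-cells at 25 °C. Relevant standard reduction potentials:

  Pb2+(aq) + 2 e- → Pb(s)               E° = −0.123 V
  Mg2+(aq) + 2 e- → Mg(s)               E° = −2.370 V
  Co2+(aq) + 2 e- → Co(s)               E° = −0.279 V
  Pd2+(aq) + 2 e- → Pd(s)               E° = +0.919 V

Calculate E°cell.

The Pd²⁺/Pd couple has the higher E°, so Pd ion is reduced (cathode) and Mg is oxidized (anode).
E°cell = E°(cathode) − E°(anode) = +0.919 − (−2.370) = +3.289 V.

+3.289 V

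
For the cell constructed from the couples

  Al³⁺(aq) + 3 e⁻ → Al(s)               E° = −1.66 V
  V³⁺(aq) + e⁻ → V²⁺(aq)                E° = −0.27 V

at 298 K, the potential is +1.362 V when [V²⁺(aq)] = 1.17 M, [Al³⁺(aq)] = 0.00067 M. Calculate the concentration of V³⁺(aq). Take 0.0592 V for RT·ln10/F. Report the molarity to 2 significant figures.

The V³⁺/V²⁺ couple has the larger reduction potential, so it is the cathode: E°cell = −0.27 − (−1.66) = +1.39 V and n = 3.
Rearranging E = E° − (0.0592/n)·log Q gives log Q = 3(+1.39 − (+1.362))/0.0592 = 1.419.
For 3 V³⁺(aq) + Al(s) → 3 V²⁺(aq) + Al³⁺(aq), the reaction quotient is Q = ([V²⁺(aq)]^3·[Al³⁺(aq)]) / [V³⁺(aq)]^3.
Substituting the known concentrations and solving, log [V³⁺(aq)] = −1.463 and [V³⁺(aq)] = 0.034 M.

0.034 M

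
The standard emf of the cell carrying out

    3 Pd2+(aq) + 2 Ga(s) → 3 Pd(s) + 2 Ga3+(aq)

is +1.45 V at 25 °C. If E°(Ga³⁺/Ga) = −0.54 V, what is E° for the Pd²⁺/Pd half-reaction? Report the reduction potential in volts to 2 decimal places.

In the reaction as written the Pd²⁺/Pd couple is reduced (cathode) and Ga³⁺/Ga is oxidized (anode), so E°cell = E°(Pd²⁺/Pd) − E°(Ga³⁺/Ga).
E°(Pd²⁺/Pd) = E°cell + E°(anode) = +1.45 + (−0.54) = +0.91 V.

+0.91 V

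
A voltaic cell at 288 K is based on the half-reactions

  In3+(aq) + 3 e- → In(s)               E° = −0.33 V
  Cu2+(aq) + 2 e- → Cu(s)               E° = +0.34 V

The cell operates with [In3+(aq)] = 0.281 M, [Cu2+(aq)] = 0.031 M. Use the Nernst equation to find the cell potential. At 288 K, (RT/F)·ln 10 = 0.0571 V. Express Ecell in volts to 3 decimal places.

Cu²⁺/Cu is reduced (cathode, E° = +0.34 V) and In³⁺/In is oxidized (anode).
E°cell = +0.34 − (−0.33) = +0.67 V, with n = 6 electrons transferred.
The balanced reaction is 3 Cu2+(aq) + 2 In(s) → 3 Cu(s) + 2 In3+(aq), so Q = [In3+(aq)]^2 / [Cu2+(aq)]^3 = 2.65×10^3 and log Q = 3.423.
E = E° − (0.0571/n)·log Q = +0.67 − (0.0571/6)(3.423) = +0.637 V.

+0.637 V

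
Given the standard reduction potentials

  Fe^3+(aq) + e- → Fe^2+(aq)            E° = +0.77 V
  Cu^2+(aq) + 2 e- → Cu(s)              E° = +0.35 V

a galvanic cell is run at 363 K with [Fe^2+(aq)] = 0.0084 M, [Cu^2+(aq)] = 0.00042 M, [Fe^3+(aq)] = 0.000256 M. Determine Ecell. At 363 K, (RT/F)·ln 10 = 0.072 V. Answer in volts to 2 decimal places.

Fe³⁺/Fe²⁺ is reduced (cathode, E° = +0.77 V) and Cu²⁺/Cu is oxidized (anode).
E°cell = E°cat − E°an = +0.77 − (+0.35) = +0.42 V; n = 2.
For the overall reaction 2 Fe^3+(aq) + Cu(s) → 2 Fe^2+(aq) + Cu^2+(aq), Q = ([Fe^2+(aq)]^2·[Cu^2+(aq)]) / [Fe^3+(aq)]^2 = 0.452, giving log Q = −0.345.
E = E° − (0.072/n)·log Q = +0.42 − (0.072/2)(−0.345) = +0.43 V.

+0.43 V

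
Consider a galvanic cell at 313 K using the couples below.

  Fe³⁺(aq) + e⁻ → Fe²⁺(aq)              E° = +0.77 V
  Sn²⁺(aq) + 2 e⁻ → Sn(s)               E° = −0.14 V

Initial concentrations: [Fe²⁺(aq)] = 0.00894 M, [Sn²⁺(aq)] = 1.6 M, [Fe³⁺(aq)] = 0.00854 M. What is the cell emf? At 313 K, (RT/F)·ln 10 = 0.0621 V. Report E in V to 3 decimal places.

+0.902 V

The Fe³⁺/Fe²⁺ couple has the more positive E°, so it is the cathode; Sn²⁺/Sn is the anode.
E°cell = E°cat − E°an = +0.77 − (−0.14) = +0.91 V; n = 2.
For the overall reaction 2 Fe³⁺(aq) + Sn(s) → 2 Fe²⁺(aq) + Sn²⁺(aq), Q = ([Fe²⁺(aq)]^2·[Sn²⁺(aq)]) / [Fe³⁺(aq)]^2 = 1.75, giving log Q = 0.244.
E = E° − (0.0621/n)·log Q = +0.91 − (0.0621/2)(0.244) = +0.902 V.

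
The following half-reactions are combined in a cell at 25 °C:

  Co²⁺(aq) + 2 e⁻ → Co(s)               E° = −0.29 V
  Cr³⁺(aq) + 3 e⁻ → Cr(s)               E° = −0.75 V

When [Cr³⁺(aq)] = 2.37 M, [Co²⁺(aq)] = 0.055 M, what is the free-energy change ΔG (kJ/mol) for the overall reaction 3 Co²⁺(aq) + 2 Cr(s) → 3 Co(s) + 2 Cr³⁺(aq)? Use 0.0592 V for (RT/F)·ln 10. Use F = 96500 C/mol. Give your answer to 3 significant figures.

−240 kJ/mol

The standard cell potential is −0.29 − (−0.75) = +0.46 V, with n = 6 electrons in the balanced equation.
Q = [Cr³⁺(aq)]^2 / [Co²⁺(aq)]^3 = 3.38×10^4, so log Q = 4.528 and E = +0.46 − (0.0592/6)(4.528) = +0.4153 V.
Finally ΔG = −nFE = −(6)(96500 C/mol)(+0.4153 V) = −240 kJ/mol.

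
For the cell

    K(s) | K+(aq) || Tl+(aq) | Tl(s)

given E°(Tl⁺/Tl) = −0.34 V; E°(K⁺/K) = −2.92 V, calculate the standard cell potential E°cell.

By convention the left-hand electrode in cell notation is the anode (oxidation) and the right-hand electrode is the cathode (reduction).
E°cell = E°(right) − E°(left) = −0.34 − (−2.92) = +2.58 V.

+2.58 V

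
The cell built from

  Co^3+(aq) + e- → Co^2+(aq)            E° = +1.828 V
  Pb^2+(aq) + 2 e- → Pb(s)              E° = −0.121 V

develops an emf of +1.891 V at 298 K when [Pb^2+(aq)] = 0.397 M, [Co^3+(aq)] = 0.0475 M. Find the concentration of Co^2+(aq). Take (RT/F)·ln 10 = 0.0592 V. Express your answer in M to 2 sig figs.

0.72 M

With Co³⁺/Co²⁺ at the cathode and Pb²⁺/Pb at the anode, E°cell = +1.828 − (−0.121) = +1.949 V (n = 2).
Rearranging E = E° − (0.0592/n)·log Q gives log Q = 2(+1.949 − (+1.891))/0.0592 = 1.959.
Balancing electrons gives 2 Co^3+(aq) + Pb(s) → 2 Co^2+(aq) + Pb^2+(aq); thus Q = ([Co^2+(aq)]^2·[Pb^2+(aq)]) / [Co^3+(aq)]^2.
Substituting the known concentrations and solving, log [Co^2+(aq)] = −0.143 and [Co^2+(aq)] = 0.72 M.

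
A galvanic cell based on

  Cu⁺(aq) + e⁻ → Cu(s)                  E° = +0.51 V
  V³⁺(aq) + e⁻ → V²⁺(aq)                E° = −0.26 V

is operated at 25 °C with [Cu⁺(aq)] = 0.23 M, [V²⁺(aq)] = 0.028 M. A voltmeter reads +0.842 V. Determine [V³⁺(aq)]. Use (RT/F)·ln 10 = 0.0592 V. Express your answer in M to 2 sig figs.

0.00039 M

With Cu⁺/Cu at the cathode and V³⁺/V²⁺ at the anode, E°cell = +0.51 − (−0.26) = +0.77 V (n = 1).
Since E = E° − (0.0592/n)·log Q, log Q = n(E° − E)/0.0592 = −1.216.
The balanced reaction is Cu⁺(aq) + V²⁺(aq) → Cu(s) + V³⁺(aq), so Q = [V³⁺(aq)] / ([Cu⁺(aq)]·[V²⁺(aq)]).
Substituting the known concentrations and solving, log [V³⁺(aq)] = −3.407 and [V³⁺(aq)] = 0.00039 M.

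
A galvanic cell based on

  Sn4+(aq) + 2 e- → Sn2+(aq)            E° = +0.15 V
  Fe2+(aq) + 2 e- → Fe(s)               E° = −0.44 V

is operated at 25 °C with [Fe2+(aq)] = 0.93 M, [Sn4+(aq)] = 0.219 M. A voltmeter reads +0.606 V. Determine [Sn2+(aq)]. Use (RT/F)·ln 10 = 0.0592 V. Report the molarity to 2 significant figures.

0.068 M

With Sn⁴⁺/Sn²⁺ at the cathode and Fe²⁺/Fe at the anode, E°cell = +0.15 − (−0.44) = +0.59 V (n = 2).
Rearranging E = E° − (0.0592/n)·log Q gives log Q = 2(+0.59 − (+0.606))/0.0592 = −0.541.
Balancing electrons gives Sn4+(aq) + Fe(s) → Sn2+(aq) + Fe2+(aq); thus Q = ([Sn2+(aq)]·[Fe2+(aq)]) / [Sn4+(aq)].
Substituting the known concentrations and solving, log [Sn2+(aq)] = −1.169 and [Sn2+(aq)] = 0.068 M.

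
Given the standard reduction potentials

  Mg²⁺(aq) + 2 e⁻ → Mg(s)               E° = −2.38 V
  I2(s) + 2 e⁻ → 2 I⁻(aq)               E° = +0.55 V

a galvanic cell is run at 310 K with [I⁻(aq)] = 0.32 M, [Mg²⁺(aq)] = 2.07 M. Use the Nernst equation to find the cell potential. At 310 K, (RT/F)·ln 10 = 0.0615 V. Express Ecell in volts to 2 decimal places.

Since E°(I₂/I⁻) > E°(Mg²⁺/Mg), I₂/I⁻ serves as the cathode.
The standard potential is +0.55 − (−2.38) = +2.93 V and the balanced reaction transfers n = 2 electrons.
The balanced reaction is I2(s) + Mg(s) → 2 I⁻(aq) + Mg²⁺(aq), so Q = [I⁻(aq)]^2·[Mg²⁺(aq)] = 0.212 and log Q = −0.674.
E = E° − (0.0615/n)·log Q = +2.93 − (0.0615/2)(−0.674) = +2.95 V.

+2.95 V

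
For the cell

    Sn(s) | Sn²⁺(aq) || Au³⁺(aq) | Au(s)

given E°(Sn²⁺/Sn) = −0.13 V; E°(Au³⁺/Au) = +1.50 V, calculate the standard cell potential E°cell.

+1.63 V

By convention the left-hand electrode in cell notation is the anode (oxidation) and the right-hand electrode is the cathode (reduction).
E°cell = E°(right) − E°(left) = +1.50 − (−0.13) = +1.63 V.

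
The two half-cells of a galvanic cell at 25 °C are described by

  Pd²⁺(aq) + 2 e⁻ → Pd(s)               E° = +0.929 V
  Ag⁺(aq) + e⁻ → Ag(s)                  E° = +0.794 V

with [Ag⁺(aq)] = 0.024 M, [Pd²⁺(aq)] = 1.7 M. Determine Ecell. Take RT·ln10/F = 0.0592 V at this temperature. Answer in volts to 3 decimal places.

+0.238 V

Pd²⁺/Pd is reduced (cathode, E° = +0.929 V) and Ag⁺/Ag is oxidized (anode).
E°cell = E°cat − E°an = +0.929 − (+0.794) = +0.135 V; n = 2.
For the overall reaction Pd²⁺(aq) + 2 Ag(s) → Pd(s) + 2 Ag⁺(aq), Q = [Ag⁺(aq)]^2 / [Pd²⁺(aq)] = 0.000339, giving log Q = −3.470.
By the Nernst equation, E = +0.135 − (0.0592/2)·(−3.470) = +0.238 V.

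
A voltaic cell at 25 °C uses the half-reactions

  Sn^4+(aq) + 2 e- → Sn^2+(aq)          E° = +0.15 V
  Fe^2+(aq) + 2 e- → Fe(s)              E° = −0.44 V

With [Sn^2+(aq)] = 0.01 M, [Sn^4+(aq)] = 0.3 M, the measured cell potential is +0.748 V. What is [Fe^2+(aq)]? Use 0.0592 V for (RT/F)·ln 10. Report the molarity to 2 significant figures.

With Sn⁴⁺/Sn²⁺ at the cathode and Fe²⁺/Fe at the anode, E°cell = +0.15 − (−0.44) = +0.59 V (n = 2).
Since E = E° − (0.0592/n)·log Q, log Q = n(E° − E)/0.0592 = −5.338.
Balancing electrons gives Sn^4+(aq) + Fe(s) → Sn^2+(aq) + Fe^2+(aq); thus Q = ([Sn^2+(aq)]·[Fe^2+(aq)]) / [Sn^4+(aq)].
Solving for the unknown gives log [Fe^2+(aq)] = −3.861, so [Fe^2+(aq)] ≈ 0.00014 M.

0.00014 M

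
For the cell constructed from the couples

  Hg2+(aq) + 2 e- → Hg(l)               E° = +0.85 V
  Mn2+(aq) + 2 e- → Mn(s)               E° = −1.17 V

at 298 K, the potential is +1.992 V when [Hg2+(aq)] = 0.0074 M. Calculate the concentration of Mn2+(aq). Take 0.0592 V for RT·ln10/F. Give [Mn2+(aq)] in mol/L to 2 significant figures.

0.065 M

Hg²⁺/Hg is the cathode (higher E°); E°cell = +0.85 − (−1.17) = +2.02 V with n = 2.
Rearranging E = E° − (0.0592/n)·log Q gives log Q = 2(+2.02 − (+1.992))/0.0592 = 0.946.
Balancing electrons gives Hg2+(aq) + Mn(s) → Hg(l) + Mn2+(aq); thus Q = [Mn2+(aq)] / [Hg2+(aq)].
Solving for the unknown gives log [Mn2+(aq)] = −1.185, so [Mn2+(aq)] ≈ 0.065 M.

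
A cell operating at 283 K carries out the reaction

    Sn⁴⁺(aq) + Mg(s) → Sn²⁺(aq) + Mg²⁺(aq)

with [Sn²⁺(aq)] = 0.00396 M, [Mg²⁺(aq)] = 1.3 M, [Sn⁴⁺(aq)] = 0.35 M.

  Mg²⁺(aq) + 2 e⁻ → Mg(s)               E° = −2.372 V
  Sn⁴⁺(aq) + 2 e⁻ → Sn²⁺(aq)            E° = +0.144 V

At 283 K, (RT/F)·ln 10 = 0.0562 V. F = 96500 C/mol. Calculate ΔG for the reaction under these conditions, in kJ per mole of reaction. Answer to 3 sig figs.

E°cell = +0.144 − (−2.372) = +2.516 V; the balanced reaction transfers n = 2 electrons.
Here Q = ([Sn²⁺(aq)]·[Mg²⁺(aq)]) / [Sn⁴⁺(aq)] = 0.0147 (log Q = −1.832), giving E = +2.516 − (0.0562/2)·(−1.832) = +2.5675 V.
Finally ΔG = −nFE = −(2)(96500 C/mol)(+2.5675 V) = −496 kJ/mol.

−496 kJ/mol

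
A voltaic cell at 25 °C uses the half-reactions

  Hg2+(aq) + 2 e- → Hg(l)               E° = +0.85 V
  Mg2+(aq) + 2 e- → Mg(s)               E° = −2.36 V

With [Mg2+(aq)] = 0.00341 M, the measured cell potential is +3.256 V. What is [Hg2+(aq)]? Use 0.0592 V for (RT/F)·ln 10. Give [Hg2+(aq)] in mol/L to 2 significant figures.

The Hg²⁺/Hg couple has the larger reduction potential, so it is the cathode: E°cell = +0.85 − (−2.36) = +3.21 V and n = 2.
Since E = E° − (0.0592/n)·log Q, log Q = n(E° − E)/0.0592 = −1.554.
The balanced reaction is Hg2+(aq) + Mg(s) → Hg(l) + Mg2+(aq), so Q = [Mg2+(aq)] / [Hg2+(aq)].
Solving for the unknown gives log [Hg2+(aq)] = −0.913, so [Hg2+(aq)] ≈ 0.12 M.

0.12 M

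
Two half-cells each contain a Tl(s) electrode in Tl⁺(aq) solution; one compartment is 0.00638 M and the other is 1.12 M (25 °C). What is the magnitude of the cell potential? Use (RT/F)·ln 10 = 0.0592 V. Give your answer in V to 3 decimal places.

For a concentration cell E°cell = 0, since both electrodes use the same couple.
The compartment with the higher Tl⁺(aq) concentration (1.12 M) acts as the cathode; ions are reduced there and produced at the dilute (0.00638 M) anode.
With n = 1, Ecell = −(0.0592/1)·log([dilute]/[conc]) = −(0.0592/1)·log(0.00638/1.12) = +0.133 V.

0.133 V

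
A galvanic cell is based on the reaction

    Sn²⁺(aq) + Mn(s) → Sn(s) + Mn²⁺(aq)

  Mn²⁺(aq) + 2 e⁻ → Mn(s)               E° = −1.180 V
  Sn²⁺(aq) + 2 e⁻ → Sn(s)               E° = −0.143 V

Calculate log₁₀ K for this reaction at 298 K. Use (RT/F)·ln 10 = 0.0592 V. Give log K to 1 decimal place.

The Sn²⁺/Sn couple is reduced (cathode); E°cell = −0.143 − (−1.180) = +1.037 V with n = 2.
At equilibrium E = 0, so log K = nE°cell / 0.0592 = (2)(+1.037) / 0.0592 = 35.0.

log K = 35.0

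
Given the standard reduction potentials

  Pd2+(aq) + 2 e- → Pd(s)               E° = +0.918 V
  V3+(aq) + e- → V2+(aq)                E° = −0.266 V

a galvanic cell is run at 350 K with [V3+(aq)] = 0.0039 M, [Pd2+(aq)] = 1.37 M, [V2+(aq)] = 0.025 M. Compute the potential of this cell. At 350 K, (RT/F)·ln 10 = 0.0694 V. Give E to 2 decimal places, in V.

+1.24 V

Since E°(Pd²⁺/Pd) > E°(V³⁺/V²⁺), Pd²⁺/Pd serves as the cathode.
E°cell = +0.918 − (−0.266) = +1.184 V, with n = 2 electrons transferred.
The balanced reaction is Pd2+(aq) + 2 V2+(aq) → Pd(s) + 2 V3+(aq), so Q = [V3+(aq)]^2 / ([Pd2+(aq)]·[V2+(aq)]^2) = 0.0178 and log Q = −1.750.
By the Nernst equation, E = +1.184 − (0.0694/2)·(−1.750) = +1.24 V.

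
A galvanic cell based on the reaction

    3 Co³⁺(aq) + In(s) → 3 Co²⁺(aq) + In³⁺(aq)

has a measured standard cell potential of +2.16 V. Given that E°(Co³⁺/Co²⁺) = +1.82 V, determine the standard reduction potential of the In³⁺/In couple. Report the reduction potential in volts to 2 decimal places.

In the reaction as written the Co³⁺/Co²⁺ couple is reduced (cathode) and In³⁺/In is oxidized (anode), so E°cell = E°(Co³⁺/Co²⁺) − E°(In³⁺/In).
E°(In³⁺/In) = E°(cathode) − E°cell = +1.82 − (+2.16) = −0.34 V.

−0.34 V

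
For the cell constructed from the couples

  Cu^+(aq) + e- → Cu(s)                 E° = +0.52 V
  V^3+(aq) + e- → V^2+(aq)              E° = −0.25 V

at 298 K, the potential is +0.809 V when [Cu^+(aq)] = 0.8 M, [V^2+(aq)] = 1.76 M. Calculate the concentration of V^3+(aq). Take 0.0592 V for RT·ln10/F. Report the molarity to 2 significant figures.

The Cu⁺/Cu couple has the larger reduction potential, so it is the cathode: E°cell = +0.52 − (−0.25) = +0.77 V and n = 1.
Since E = E° − (0.0592/n)·log Q, log Q = n(E° − E)/0.0592 = −0.659.
The balanced reaction is Cu^+(aq) + V^2+(aq) → Cu(s) + V^3+(aq), so Q = [V^3+(aq)] / ([Cu^+(aq)]·[V^2+(aq)]).
Substituting the known concentrations and solving, log [V^3+(aq)] = −0.510 and [V^3+(aq)] = 0.31 M.

0.31 M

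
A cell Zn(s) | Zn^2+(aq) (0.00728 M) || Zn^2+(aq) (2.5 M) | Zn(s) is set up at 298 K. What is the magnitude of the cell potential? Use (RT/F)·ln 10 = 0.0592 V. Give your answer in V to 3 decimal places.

0.075 V

For a concentration cell E°cell = 0, since both electrodes use the same couple.
The compartment with the higher Zn^2+(aq) concentration (2.5 M) acts as the cathode; ions are reduced there and produced at the dilute (0.00728 M) anode.
With n = 2, Ecell = −(0.0592/2)·log([dilute]/[conc]) = −(0.0592/2)·log(0.00728/2.5) = +0.075 V.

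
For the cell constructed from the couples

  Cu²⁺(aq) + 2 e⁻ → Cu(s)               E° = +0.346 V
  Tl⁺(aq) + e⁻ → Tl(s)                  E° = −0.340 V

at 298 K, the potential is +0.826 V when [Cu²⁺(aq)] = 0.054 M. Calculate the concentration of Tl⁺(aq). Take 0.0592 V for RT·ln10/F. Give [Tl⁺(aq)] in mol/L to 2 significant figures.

0.0010 M

Cu²⁺/Cu is the cathode (higher E°); E°cell = +0.346 − (−0.340) = +0.686 V with n = 2.
Since E = E° − (0.0592/n)·log Q, log Q = n(E° − E)/0.0592 = −4.730.
For Cu²⁺(aq) + 2 Tl(s) → Cu(s) + 2 Tl⁺(aq), the reaction quotient is Q = [Tl⁺(aq)]^2 / [Cu²⁺(aq)].
Solving for the unknown gives log [Tl⁺(aq)] = −2.999, so [Tl⁺(aq)] ≈ 0.0010 M.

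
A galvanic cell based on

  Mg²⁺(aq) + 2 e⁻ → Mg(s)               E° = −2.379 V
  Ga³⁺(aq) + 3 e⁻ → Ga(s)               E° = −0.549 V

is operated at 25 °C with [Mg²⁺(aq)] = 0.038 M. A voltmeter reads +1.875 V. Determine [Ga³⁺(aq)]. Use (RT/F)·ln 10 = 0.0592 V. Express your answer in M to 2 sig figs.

Ga³⁺/Ga is the cathode (higher E°); E°cell = −0.549 − (−2.379) = +1.830 V with n = 6.
Since E = E° − (0.0592/n)·log Q, log Q = n(E° − E)/0.0592 = −4.561.
The balanced reaction is 2 Ga³⁺(aq) + 3 Mg(s) → 2 Ga(s) + 3 Mg²⁺(aq), so Q = [Mg²⁺(aq)]^3 / [Ga³⁺(aq)]^2.
Substituting the known concentrations and solving, log [Ga³⁺(aq)] = 0.150 and [Ga³⁺(aq)] = 1.4 M.

1.4 M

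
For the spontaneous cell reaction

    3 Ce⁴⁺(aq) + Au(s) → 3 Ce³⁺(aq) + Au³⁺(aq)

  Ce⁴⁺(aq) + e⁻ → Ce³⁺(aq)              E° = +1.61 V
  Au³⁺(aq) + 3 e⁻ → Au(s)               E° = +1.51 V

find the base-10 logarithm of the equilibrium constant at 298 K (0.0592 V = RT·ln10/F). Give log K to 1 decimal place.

log K = 5.1

The Ce⁴⁺/Ce³⁺ couple is reduced (cathode); E°cell = +1.61 − (+1.51) = +0.10 V with n = 3.
At equilibrium E = 0, so log K = nE°cell / 0.0592 = (3)(+0.10) / 0.0592 = 5.1.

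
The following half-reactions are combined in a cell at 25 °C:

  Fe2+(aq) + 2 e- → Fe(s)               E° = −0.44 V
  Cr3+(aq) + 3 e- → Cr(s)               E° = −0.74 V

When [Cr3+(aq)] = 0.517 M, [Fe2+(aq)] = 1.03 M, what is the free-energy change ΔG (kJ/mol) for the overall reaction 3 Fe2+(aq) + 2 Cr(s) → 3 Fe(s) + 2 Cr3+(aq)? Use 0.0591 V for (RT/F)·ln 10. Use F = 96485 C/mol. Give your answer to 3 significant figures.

The standard cell potential is −0.44 − (−0.74) = +0.30 V, with n = 6 electrons in the balanced equation.
Here Q = [Cr3+(aq)]^2 / [Fe2+(aq)]^3 = 0.245 (log Q = −0.612), giving E = +0.30 − (0.0591/6)·(−0.612) = +0.3060 V.
Finally ΔG = −nFE = −(6)(96485 C/mol)(+0.3060 V) = −177 kJ/mol.

−177 kJ/mol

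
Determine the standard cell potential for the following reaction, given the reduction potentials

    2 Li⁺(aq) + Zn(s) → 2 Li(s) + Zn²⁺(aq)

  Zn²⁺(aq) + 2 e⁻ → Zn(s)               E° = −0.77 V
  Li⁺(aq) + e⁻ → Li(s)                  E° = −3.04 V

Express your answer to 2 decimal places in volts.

In the reaction as written, Li⁺(aq) is reduced (cathode) and Zn²⁺(aq) is produced by oxidation at the anode.
E°cell = E°(cathode) − E°(anode) = −3.04 − (−0.77) = −2.27 V.

−2.27 V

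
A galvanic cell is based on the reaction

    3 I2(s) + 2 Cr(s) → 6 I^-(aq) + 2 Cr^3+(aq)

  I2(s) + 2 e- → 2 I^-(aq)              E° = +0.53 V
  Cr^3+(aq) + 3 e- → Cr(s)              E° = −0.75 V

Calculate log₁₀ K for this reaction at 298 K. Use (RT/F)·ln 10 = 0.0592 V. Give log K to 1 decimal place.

log K = 129.7

The I₂/I⁻ couple is reduced (cathode); E°cell = +0.53 − (−0.75) = +1.28 V with n = 6.
At equilibrium E = 0, so log K = nE°cell / 0.0592 = (6)(+1.28) / 0.0592 = 129.7.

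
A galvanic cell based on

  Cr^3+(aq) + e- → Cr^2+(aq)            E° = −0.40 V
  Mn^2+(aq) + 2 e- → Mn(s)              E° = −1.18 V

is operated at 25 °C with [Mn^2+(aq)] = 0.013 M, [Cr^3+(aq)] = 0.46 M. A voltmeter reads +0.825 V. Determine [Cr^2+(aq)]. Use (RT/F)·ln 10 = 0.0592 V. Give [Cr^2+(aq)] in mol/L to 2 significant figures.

0.70 M

With Cr³⁺/Cr²⁺ at the cathode and Mn²⁺/Mn at the anode, E°cell = −0.40 − (−1.18) = +0.78 V (n = 2).
Since E = E° − (0.0592/n)·log Q, log Q = n(E° − E)/0.0592 = −1.520.
The balanced reaction is 2 Cr^3+(aq) + Mn(s) → 2 Cr^2+(aq) + Mn^2+(aq), so Q = ([Cr^2+(aq)]^2·[Mn^2+(aq)]) / [Cr^3+(aq)]^2.
Solving for the unknown gives log [Cr^2+(aq)] = −0.154, so [Cr^2+(aq)] ≈ 0.70 M.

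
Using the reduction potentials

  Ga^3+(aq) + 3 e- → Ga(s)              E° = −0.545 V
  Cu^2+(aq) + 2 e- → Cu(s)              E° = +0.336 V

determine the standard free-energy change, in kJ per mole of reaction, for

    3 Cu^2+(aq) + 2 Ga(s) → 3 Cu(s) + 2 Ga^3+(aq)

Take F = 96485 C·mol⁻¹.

In the reaction as written Cu^2+(aq) is reduced, so the Cu²⁺/Cu couple is the cathode and Ga³⁺/Ga is the anode.
E°cell = +0.336 − (−0.545) = +0.881 V; balancing electrons gives n = 6.
ΔG° = −nFE°cell = −(6)(96485)(+0.881) J/mol = −510 kJ/mol.

−510 kJ/mol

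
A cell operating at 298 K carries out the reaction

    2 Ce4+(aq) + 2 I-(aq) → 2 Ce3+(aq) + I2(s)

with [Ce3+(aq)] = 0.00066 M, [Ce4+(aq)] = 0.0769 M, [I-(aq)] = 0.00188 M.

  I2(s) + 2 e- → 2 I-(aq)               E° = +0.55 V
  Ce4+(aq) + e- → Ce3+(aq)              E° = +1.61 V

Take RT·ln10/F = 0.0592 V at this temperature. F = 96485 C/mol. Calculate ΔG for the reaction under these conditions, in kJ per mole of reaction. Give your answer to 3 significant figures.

The standard cell potential is +1.61 − (+0.55) = +1.06 V, with n = 2 electrons in the balanced equation.
The reaction quotient is [Ce3+(aq)]^2 / ([Ce4+(aq)]^2·[I-(aq)]^2) = 20.8; by Nernst, E = +1.06 − (0.0592/2)(1.319) = +1.0210 V.
Finally ΔG = −nFE = −(2)(96485 C/mol)(+1.0210 V) = −197 kJ/mol.

−197 kJ/mol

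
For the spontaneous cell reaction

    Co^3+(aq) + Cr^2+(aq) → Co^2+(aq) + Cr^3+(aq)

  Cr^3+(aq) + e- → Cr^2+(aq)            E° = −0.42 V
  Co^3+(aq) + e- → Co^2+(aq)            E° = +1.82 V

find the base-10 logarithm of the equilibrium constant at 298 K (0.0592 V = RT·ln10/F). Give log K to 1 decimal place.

The Co³⁺/Co²⁺ couple is reduced (cathode); E°cell = +1.82 − (−0.42) = +2.24 V with n = 1.
At equilibrium E = 0, so log K = nE°cell / 0.0592 = (1)(+2.24) / 0.0592 = 37.8.

log K = 37.8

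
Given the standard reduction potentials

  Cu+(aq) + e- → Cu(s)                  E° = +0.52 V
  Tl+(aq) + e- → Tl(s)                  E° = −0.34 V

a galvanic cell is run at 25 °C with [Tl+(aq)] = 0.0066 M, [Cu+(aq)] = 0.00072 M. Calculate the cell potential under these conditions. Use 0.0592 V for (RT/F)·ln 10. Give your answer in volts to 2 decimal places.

+0.80 V

The Cu⁺/Cu couple has the more positive E°, so it is the cathode; Tl⁺/Tl is the anode.
E°cell = E°cat − E°an = +0.52 − (−0.34) = +0.86 V; n = 1.
For the overall reaction Cu+(aq) + Tl(s) → Cu(s) + Tl+(aq), Q = [Tl+(aq)] / [Cu+(aq)] = 9.17, giving log Q = 0.962.
Applying E = E° − (RT ln10/nF)·log Q gives +0.86 − (0.0592/1)(0.962) = +0.80 V.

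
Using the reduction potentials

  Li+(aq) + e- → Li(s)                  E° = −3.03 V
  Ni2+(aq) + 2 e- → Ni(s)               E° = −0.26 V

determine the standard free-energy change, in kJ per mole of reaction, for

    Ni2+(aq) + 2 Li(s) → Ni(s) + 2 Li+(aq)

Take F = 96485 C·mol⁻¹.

In the reaction as written Ni2+(aq) is reduced, so the Ni²⁺/Ni couple is the cathode and Li⁺/Li is the anode.
E°cell = −0.26 − (−3.03) = +2.77 V; balancing electrons gives n = 2.
ΔG° = −nFE°cell = −(2)(96485)(+2.77) J/mol = −535 kJ/mol.

−535 kJ/mol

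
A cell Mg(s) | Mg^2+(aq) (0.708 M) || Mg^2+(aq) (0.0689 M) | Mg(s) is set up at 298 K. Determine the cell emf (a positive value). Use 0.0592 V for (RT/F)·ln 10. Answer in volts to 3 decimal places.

0.030 V

For a concentration cell E°cell = 0, since both electrodes use the same couple.
The compartment with the higher Mg^2+(aq) concentration (0.708 M) acts as the cathode; ions are reduced there and produced at the dilute (0.0689 M) anode.
With n = 2, Ecell = −(0.0592/2)·log([dilute]/[conc]) = −(0.0592/2)·log(0.0689/0.708) = +0.030 V.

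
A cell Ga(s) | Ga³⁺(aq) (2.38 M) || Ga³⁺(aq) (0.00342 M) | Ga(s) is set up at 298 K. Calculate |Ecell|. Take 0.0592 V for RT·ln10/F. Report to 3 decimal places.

For a concentration cell E°cell = 0, since both electrodes use the same couple.
The compartment with the higher Ga³⁺(aq) concentration (2.38 M) acts as the cathode; ions are reduced there and produced at the dilute (0.00342 M) anode.
With n = 3, Ecell = −(0.0592/3)·log([dilute]/[conc]) = −(0.0592/3)·log(0.00342/2.38) = +0.056 V.

0.056 V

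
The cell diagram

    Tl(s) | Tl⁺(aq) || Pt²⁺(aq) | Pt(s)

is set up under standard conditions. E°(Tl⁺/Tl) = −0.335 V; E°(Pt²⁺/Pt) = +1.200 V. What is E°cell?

By convention the left-hand electrode in cell notation is the anode (oxidation) and the right-hand electrode is the cathode (reduction).
E°cell = E°(right) − E°(left) = +1.200 − (−0.335) = +1.535 V.

+1.535 V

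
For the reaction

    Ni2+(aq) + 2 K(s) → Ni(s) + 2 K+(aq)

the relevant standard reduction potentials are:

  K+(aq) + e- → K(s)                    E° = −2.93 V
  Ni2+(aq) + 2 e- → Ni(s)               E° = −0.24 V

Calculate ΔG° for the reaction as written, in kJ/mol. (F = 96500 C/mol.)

−519 kJ/mol

In the reaction as written Ni2+(aq) is reduced, so the Ni²⁺/Ni couple is the cathode and K⁺/K is the anode.
E°cell = −0.24 − (−2.93) = +2.69 V; balancing electrons gives n = 2.
ΔG° = −nFE°cell = −(2)(96500)(+2.69) J/mol = −519 kJ/mol.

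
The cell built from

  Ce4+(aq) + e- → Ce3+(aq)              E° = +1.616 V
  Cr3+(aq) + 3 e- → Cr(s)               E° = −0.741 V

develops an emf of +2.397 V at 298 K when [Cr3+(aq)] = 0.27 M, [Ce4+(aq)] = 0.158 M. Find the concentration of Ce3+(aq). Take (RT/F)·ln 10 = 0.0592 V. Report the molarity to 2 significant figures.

0.052 M

The Ce⁴⁺/Ce³⁺ couple has the larger reduction potential, so it is the cathode: E°cell = +1.616 − (−0.741) = +2.357 V and n = 3.
From the Nernst equation, log Q = n(E° − E)/0.0592 = 3·(+2.357 − (+2.397))/0.0592 = −2.027.
The balanced reaction is 3 Ce4+(aq) + Cr(s) → 3 Ce3+(aq) + Cr3+(aq), so Q = ([Ce3+(aq)]^3·[Cr3+(aq)]) / [Ce4+(aq)]^3.
Substituting the known concentrations and solving, log [Ce3+(aq)] = −1.287 and [Ce3+(aq)] = 0.052 M.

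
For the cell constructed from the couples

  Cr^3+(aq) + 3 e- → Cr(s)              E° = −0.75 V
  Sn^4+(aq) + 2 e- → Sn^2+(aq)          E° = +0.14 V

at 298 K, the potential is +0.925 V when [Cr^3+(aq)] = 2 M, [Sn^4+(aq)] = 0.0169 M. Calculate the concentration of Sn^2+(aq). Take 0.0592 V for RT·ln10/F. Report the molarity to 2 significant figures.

With Sn⁴⁺/Sn²⁺ at the cathode and Cr³⁺/Cr at the anode, E°cell = +0.14 − (−0.75) = +0.89 V (n = 6).
Since E = E° − (0.0592/n)·log Q, log Q = n(E° − E)/0.0592 = −3.547.
The balanced reaction is 3 Sn^4+(aq) + 2 Cr(s) → 3 Sn^2+(aq) + 2 Cr^3+(aq), so Q = ([Sn^2+(aq)]^3·[Cr^3+(aq)]^2) / [Sn^4+(aq)]^3.
Isolating [Sn^2+(aq)] in Q = 10^{−3.547} yields log [Sn^2+(aq)] = −3.155, i.e. 0.00070 M.

0.00070 M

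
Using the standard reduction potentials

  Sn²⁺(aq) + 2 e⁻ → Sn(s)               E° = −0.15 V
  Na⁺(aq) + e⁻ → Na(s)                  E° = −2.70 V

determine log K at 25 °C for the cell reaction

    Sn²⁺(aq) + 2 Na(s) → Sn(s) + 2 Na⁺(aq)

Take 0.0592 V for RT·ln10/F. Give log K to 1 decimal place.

The Sn²⁺/Sn couple is reduced (cathode); E°cell = −0.15 − (−2.70) = +2.55 V with n = 2.
At equilibrium E = 0, so log K = nE°cell / 0.0592 = (2)(+2.55) / 0.0592 = 86.1.

log K = 86.1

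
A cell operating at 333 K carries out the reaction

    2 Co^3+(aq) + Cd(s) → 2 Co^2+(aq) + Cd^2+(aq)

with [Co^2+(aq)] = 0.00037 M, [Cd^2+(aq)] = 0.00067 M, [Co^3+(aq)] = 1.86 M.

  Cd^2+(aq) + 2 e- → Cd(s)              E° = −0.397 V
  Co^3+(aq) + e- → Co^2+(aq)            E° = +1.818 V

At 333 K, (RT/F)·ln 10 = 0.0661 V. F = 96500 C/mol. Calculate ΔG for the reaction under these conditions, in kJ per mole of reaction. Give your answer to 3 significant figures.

−495 kJ/mol

The standard cell potential is +1.818 − (−0.397) = +2.215 V, with n = 2 electrons in the balanced equation.
Q = ([Co^2+(aq)]^2·[Cd^2+(aq)]) / [Co^3+(aq)]^2 = 2.65×10^−11, so log Q = −10.577 and E = +2.215 − (0.0661/2)(−10.577) = +2.5646 V.
ΔG = −nFE = −(2)(96500)(+2.5646) J/mol = −495 kJ/mol.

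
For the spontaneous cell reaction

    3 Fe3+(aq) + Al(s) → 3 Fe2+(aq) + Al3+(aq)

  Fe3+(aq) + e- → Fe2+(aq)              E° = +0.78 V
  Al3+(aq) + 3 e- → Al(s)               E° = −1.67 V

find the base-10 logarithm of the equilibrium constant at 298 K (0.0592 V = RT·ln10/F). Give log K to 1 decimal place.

The Fe³⁺/Fe²⁺ couple is reduced (cathode); E°cell = +0.78 − (−1.67) = +2.45 V with n = 3.
At equilibrium E = 0, so log K = nE°cell / 0.0592 = (3)(+2.45) / 0.0592 = 124.2.

log K = 124.2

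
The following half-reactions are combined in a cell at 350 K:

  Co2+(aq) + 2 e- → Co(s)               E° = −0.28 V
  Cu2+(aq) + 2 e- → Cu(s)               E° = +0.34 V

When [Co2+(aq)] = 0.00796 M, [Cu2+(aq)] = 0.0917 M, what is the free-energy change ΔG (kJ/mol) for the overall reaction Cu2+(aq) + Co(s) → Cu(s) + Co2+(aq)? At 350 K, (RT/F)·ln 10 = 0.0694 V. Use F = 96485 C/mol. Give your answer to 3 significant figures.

E°cell = +0.34 − (−0.28) = +0.62 V; the balanced reaction transfers n = 2 electrons.
Q = [Co2+(aq)] / [Cu2+(aq)] = 0.0868, so log Q = −1.061 and E = +0.62 − (0.0694/2)(−1.061) = +0.6568 V.
Then ΔG = −nFE = −2 × 96485 × +0.6568 J/mol = −127 kJ/mol.

−127 kJ/mol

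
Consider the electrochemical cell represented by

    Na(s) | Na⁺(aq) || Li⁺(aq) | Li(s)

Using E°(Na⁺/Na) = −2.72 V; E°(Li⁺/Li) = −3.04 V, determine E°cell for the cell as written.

−0.32 V

By convention the left-hand electrode in cell notation is the anode (oxidation) and the right-hand electrode is the cathode (reduction).
E°cell = E°(right) − E°(left) = −3.04 − (−2.72) = −0.32 V.
The negative sign shows that, as written, the cell would require an external voltage to drive the reaction.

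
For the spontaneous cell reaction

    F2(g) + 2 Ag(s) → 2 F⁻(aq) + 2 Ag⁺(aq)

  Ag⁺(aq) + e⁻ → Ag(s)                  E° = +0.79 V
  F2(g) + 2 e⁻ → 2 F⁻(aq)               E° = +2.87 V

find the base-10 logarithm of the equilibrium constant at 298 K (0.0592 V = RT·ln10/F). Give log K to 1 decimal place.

The F₂/F⁻ couple is reduced (cathode); E°cell = +2.87 − (+0.79) = +2.08 V with n = 2.
At equilibrium E = 0, so log K = nE°cell / 0.0592 = (2)(+2.08) / 0.0592 = 70.3.

log K = 70.3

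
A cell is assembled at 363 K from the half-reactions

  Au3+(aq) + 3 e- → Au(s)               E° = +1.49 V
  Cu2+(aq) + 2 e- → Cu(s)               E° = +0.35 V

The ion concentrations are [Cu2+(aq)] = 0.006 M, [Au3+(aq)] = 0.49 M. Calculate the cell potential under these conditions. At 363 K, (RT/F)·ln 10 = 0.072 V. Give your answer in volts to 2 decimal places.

The Au³⁺/Au couple has the more positive E°, so it is the cathode; Cu²⁺/Cu is the anode.
E°cell = +1.49 − (+0.35) = +1.14 V, with n = 6 electrons transferred.
For the overall reaction 2 Au3+(aq) + 3 Cu(s) → 2 Au(s) + 3 Cu2+(aq), Q = [Cu2+(aq)]^3 / [Au3+(aq)]^2 = 9×10^−7, giving log Q = −6.046.
By the Nernst equation, E = +1.14 − (0.072/6)·(−6.046) = +1.21 V.

+1.21 V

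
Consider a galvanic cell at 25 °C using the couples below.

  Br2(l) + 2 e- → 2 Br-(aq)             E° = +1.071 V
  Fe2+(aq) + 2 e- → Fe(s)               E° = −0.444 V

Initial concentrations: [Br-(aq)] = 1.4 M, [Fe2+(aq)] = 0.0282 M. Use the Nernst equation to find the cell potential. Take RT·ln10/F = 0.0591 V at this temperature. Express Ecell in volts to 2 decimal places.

Since E°(Br₂/Br⁻) > E°(Fe²⁺/Fe), Br₂/Br⁻ serves as the cathode.
E°cell = E°cat − E°an = +1.071 − (−0.444) = +1.515 V; n = 2.
The balanced reaction is Br2(l) + Fe(s) → 2 Br-(aq) + Fe2+(aq), so Q = [Br-(aq)]^2·[Fe2+(aq)] = 0.0553 and log Q = −1.257.
By the Nernst equation, E = +1.515 − (0.0591/2)·(−1.257) = +1.55 V.

+1.55 V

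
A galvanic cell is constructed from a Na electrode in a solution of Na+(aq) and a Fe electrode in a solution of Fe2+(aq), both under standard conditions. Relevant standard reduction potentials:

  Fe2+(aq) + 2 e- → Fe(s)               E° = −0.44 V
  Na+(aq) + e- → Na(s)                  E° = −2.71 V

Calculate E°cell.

+2.27 V

Of the two couples in this cell, the one with the more positive reduction potential is reduced at the cathode: here that is Fe²⁺/Fe (−0.44 V); Na⁺/Na (−2.71 V) is the anode.
E°cell = E°(cathode) − E°(anode) = −0.44 − (−2.71) = +2.27 V.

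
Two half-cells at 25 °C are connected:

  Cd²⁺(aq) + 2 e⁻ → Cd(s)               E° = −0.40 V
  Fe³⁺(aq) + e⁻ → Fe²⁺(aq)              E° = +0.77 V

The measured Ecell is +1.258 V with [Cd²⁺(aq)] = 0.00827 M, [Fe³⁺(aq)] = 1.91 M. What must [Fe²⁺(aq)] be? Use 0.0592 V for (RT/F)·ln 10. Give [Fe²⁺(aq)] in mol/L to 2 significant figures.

Fe³⁺/Fe²⁺ is the cathode (higher E°); E°cell = +0.77 − (−0.40) = +1.17 V with n = 2.
From the Nernst equation, log Q = n(E° − E)/0.0592 = 2·(+1.17 − (+1.258))/0.0592 = −2.973.
For 2 Fe³⁺(aq) + Cd(s) → 2 Fe²⁺(aq) + Cd²⁺(aq), the reaction quotient is Q = ([Fe²⁺(aq)]^2·[Cd²⁺(aq)]) / [Fe³⁺(aq)]^2.
Isolating [Fe²⁺(aq)] in Q = 10^{−2.973} yields log [Fe²⁺(aq)] = −0.164, i.e. 0.69 M.

0.69 M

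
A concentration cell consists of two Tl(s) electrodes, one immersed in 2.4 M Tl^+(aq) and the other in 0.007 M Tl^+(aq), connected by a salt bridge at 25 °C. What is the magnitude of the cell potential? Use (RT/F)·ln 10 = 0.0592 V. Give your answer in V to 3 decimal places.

0.150 V

For a concentration cell E°cell = 0, since both electrodes use the same couple.
The compartment with the higher Tl^+(aq) concentration (2.4 M) acts as the cathode; ions are reduced there and produced at the dilute (0.007 M) anode.
With n = 1, Ecell = −(0.0592/1)·log([dilute]/[conc]) = −(0.0592/1)·log(0.007/2.4) = +0.150 V.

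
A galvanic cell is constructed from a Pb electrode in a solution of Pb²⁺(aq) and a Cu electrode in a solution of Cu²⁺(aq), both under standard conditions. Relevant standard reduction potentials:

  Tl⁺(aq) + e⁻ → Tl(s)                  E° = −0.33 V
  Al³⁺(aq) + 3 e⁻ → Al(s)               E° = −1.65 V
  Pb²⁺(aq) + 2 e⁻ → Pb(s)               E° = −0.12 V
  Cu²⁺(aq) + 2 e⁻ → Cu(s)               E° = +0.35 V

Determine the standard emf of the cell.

Of the two couples in this cell, the one with the more positive reduction potential is reduced at the cathode: here that is Cu²⁺/Cu (+0.35 V); Pb²⁺/Pb (−0.12 V) is the anode.
E°cell = E°(cathode) − E°(anode) = +0.35 − (−0.12) = +0.47 V.

+0.47 V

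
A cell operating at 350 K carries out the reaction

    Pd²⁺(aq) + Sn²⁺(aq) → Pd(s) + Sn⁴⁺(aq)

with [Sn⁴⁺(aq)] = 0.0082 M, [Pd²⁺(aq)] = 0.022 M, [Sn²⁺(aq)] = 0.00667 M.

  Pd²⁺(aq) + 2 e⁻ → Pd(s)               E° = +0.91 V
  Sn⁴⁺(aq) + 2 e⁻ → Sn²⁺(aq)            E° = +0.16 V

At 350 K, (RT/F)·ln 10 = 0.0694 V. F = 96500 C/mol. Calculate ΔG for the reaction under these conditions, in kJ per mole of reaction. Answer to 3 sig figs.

The standard cell potential is +0.91 − (+0.16) = +0.75 V, with n = 2 electrons in the balanced equation.
Here Q = [Sn⁴⁺(aq)] / ([Pd²⁺(aq)]·[Sn²⁺(aq)]) = 55.9 (log Q = 1.747), giving E = +0.75 − (0.0694/2)·(1.747) = +0.6894 V.
ΔG = −nFE = −(2)(96500)(+0.6894) J/mol = −133 kJ/mol.

−133 kJ/mol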